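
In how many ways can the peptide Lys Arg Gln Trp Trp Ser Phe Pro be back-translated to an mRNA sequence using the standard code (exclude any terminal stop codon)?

Lys: 2 codons.
Arg: 6 codons.
Gln: 2 codons.
Trp: 1 codon.
Trp: 1 codon.
Ser: 6 codons.
Phe: 2 codons.
Pro: 4 codons.
2 × 6 × 2 × 1 × 1 × 6 × 2 × 4 = 1152.

1152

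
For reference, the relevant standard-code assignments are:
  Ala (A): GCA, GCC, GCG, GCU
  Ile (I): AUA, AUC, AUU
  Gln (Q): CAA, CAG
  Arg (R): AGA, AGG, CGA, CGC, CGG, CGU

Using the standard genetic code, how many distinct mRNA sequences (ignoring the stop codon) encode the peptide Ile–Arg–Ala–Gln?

144

Ile: 3 codons.
Arg: 6 codons.
Ala: 4 codons.
Gln: 2 codons.
3 × 6 × 4 × 2 = 144.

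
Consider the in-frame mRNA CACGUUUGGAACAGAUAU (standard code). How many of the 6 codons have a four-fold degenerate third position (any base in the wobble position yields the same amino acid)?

1

Codon 1 CAC (His): third position 2-fold.
Codon 2 GUU (Val): third position 4-fold.
Codon 3 UGG (Trp): third position 1-fold.
Codon 4 AAC (Asn): third position 2-fold.
Codon 5 AGA (Arg): third position 2-fold.
Codon 6 UAU (Tyr): third position 2-fold.
Four-fold degenerate third positions: 1.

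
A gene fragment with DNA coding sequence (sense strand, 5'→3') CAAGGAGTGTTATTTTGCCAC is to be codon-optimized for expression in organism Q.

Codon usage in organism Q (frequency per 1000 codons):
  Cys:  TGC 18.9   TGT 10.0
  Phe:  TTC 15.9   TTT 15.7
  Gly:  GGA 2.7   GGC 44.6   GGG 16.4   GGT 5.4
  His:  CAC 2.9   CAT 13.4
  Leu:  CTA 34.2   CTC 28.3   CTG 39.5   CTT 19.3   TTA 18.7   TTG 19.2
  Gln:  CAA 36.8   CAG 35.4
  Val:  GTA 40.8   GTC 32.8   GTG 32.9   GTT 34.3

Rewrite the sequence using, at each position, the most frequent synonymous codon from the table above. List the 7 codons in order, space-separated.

CAA GGC GTA CTG TTC TGC CAT

Codon 1 (Gln): best is CAA at 36.8.
Codon 2 (Gly): best is GGC at 44.6.
Codon 3 (Val): best is GTA at 40.8.
Codon 4 (Leu): best is CTG at 39.5.
Codon 5 (Phe): best is TTC at 15.9.
Codon 6 (Cys): best is TGC at 18.9.
Codon 7 (His): best is CAT at 13.4.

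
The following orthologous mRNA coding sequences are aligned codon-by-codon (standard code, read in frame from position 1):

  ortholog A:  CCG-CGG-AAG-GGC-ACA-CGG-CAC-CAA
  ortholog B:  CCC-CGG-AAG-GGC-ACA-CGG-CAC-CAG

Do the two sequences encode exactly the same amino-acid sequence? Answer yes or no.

yes

Codon 1: CCG Pro / CCC Pro — synonymous.
Codon 2: CGG Arg / CGG Arg — identical.
Codon 3: AAG Lys / AAG Lys — identical.
Codon 4: GGC Gly / GGC Gly — identical.
Codon 5: ACA Thr / ACA Thr — identical.
Codon 6: CGG Arg / CGG Arg — identical.
Codon 7: CAC His / CAC His — identical.
Codon 8: CAA Gln / CAG Gln — synonymous.
Nonsynonymous differences: 0 → same protein.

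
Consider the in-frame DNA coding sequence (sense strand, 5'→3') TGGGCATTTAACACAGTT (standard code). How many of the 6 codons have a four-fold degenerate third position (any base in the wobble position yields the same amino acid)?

3

Codon 1 TGG (Trp): third position 1-fold.
Codon 2 GCA (Ala): third position 4-fold.
Codon 3 TTT (Phe): third position 2-fold.
Codon 4 AAC (Asn): third position 2-fold.
Codon 5 ACA (Thr): third position 4-fold.
Codon 6 GTT (Val): third position 4-fold.
Four-fold degenerate third positions: 3.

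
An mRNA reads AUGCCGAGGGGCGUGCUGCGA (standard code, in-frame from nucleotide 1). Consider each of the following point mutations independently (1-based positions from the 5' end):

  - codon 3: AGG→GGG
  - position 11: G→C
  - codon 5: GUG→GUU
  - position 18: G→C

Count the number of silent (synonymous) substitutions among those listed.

2

Codon 3: AGG (Arg) → GGG (Gly) — missense.
Codon 4: GGC (Gly) → GCC (Ala) — missense.
Codon 5: GUG (Val) → GUU (Val) — synonymous.
Codon 6: CUG (Leu) → CUC (Leu) — synonymous.
Synonymous: 2 of 4.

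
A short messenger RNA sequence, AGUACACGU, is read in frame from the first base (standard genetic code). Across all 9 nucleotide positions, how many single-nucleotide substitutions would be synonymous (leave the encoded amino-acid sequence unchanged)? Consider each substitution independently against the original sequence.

Codon 1 (AGU, Ser): 1 synonymous substitution.
Codon 2 (ACA, Thr): 3 synonymous substitutions.
Codon 3 (CGU, Arg): 3 synonymous substitutions.
Total: 1 + 3 + 3 = 7.

7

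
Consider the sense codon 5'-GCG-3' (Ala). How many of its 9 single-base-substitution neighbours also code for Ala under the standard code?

Position 1: none → 0 synonymous.
Position 2: none → 0 synonymous.
Position 3: GCT, GCC, GCA → 3 synonymous.
Total: 0 + 0 + 3 = 3.

3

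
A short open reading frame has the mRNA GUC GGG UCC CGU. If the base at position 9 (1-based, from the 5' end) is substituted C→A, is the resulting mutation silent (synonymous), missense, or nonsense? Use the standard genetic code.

Position 9 falls in codon 3: UCC → Ser.
After the substitution the codon is UCA → Ser.
Both encode Ser, so the change is synonymous.

silent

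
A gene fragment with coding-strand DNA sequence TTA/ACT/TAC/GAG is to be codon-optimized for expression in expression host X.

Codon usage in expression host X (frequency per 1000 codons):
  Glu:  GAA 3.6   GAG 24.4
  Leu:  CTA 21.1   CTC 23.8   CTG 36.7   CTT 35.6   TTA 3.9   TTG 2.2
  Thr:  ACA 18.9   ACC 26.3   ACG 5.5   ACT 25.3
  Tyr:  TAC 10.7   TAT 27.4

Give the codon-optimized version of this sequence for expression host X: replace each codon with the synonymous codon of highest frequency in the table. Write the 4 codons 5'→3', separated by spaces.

Codon 1 (Leu): best is CTG at 36.7.
Codon 2 (Thr): best is ACC at 26.3.
Codon 3 (Tyr): best is TAT at 27.4.
Codon 4 (Glu): best is GAG at 24.4.

CTG ACC TAT GAG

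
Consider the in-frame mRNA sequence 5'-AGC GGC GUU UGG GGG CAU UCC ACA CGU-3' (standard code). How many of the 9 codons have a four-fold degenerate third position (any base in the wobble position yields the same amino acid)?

6

Codon 1 AGC (Ser): third position 2-fold.
Codon 2 GGC (Gly): third position 4-fold.
Codon 3 GUU (Val): third position 4-fold.
Codon 4 UGG (Trp): third position 1-fold.
Codon 5 GGG (Gly): third position 4-fold.
Codon 6 CAU (His): third position 2-fold.
Codon 7 UCC (Ser): third position 4-fold.
Codon 8 ACA (Thr): third position 4-fold.
Codon 9 CGU (Arg): third position 4-fold.
Four-fold degenerate third positions: 6.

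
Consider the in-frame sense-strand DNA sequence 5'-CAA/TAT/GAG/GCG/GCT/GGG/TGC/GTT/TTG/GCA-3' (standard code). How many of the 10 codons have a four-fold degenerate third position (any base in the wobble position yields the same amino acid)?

Codon 1 CAA (Gln): third position 2-fold.
Codon 2 TAT (Tyr): third position 2-fold.
Codon 3 GAG (Glu): third position 2-fold.
Codon 4 GCG (Ala): third position 4-fold.
Codon 5 GCT (Ala): third position 4-fold.
Codon 6 GGG (Gly): third position 4-fold.
Codon 7 TGC (Cys): third position 2-fold.
Codon 8 GTT (Val): third position 4-fold.
Codon 9 TTG (Leu): third position 2-fold.
Codon 10 GCA (Ala): third position 4-fold.
Four-fold degenerate third positions: 5.

5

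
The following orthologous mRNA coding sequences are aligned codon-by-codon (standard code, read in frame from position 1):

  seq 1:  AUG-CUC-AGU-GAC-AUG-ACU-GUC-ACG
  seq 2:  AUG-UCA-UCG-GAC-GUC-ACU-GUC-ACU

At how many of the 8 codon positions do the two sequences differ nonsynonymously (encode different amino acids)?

Codon 1: AUG Met / AUG Met — identical.
Codon 2: CUC Leu / UCA Ser — nonsynonymous.
Codon 3: AGU Ser / UCG Ser — synonymous.
Codon 4: GAC Asp / GAC Asp — identical.
Codon 5: AUG Met / GUC Val — nonsynonymous.
Codon 6: ACU Thr / ACU Thr — identical.
Codon 7: GUC Val / GUC Val — identical.
Codon 8: ACG Thr / ACU Thr — synonymous.
Nonsynonymous differences: 2.

2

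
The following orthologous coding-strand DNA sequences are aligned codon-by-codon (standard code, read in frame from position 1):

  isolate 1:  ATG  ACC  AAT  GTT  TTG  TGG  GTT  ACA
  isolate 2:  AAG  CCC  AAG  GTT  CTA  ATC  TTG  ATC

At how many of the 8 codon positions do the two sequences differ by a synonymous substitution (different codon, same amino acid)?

Codon 1: ATG Met / AAG Lys — nonsynonymous.
Codon 2: ACC Thr / CCC Pro — nonsynonymous.
Codon 3: AAT Asn / AAG Lys — nonsynonymous.
Codon 4: GTT Val / GTT Val — identical.
Codon 5: TTG Leu / CTA Leu — synonymous.
Codon 6: TGG Trp / ATC Ile — nonsynonymous.
Codon 7: GTT Val / TTG Leu — nonsynonymous.
Codon 8: ACA Thr / ATC Ile — nonsynonymous.
Synonymous differences: 1.

1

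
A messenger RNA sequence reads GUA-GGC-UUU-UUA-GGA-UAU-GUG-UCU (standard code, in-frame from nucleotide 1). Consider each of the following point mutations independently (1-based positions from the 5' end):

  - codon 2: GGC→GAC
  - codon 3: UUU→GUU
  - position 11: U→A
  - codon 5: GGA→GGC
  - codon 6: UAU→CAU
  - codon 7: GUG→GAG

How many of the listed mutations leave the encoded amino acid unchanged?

Codon 2: GGC (Gly) → GAC (Asp) — missense.
Codon 3: UUU (Phe) → GUU (Val) — missense.
Codon 4: UUA (Leu) → UAA (Stop) — nonsense.
Codon 5: GGA (Gly) → GGC (Gly) — synonymous.
Codon 6: UAU (Tyr) → CAU (His) — missense.
Codon 7: GUG (Val) → GAG (Glu) — missense.
Synonymous: 1 of 6.

1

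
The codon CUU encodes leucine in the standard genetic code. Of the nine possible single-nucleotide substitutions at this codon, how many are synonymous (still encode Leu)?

3

Position 1: none → 0 synonymous.
Position 2: none → 0 synonymous.
Position 3: CUC, CUA, CUG → 3 synonymous.
Total: 0 + 0 + 3 = 3.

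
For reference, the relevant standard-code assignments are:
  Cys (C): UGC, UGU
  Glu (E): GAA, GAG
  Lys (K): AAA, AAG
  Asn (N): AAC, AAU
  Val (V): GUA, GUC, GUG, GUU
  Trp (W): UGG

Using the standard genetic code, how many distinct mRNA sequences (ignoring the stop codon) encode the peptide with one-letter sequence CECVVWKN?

Cys: 2 codons.
Glu: 2 codons.
Cys: 2 codons.
Val: 4 codons.
Val: 4 codons.
Trp: 1 codon.
Lys: 2 codons.
Asn: 2 codons.
2 × 2 × 2 × 4 × 4 × 1 × 2 × 2 = 512.

512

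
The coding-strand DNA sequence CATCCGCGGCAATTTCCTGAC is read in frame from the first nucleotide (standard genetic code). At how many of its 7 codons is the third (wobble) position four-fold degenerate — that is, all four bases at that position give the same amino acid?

Codon 1 CAT (His): third position 2-fold.
Codon 2 CCG (Pro): third position 4-fold.
Codon 3 CGG (Arg): third position 4-fold.
Codon 4 CAA (Gln): third position 2-fold.
Codon 5 TTT (Phe): third position 2-fold.
Codon 6 CCT (Pro): third position 4-fold.
Codon 7 GAC (Asp): third position 2-fold.
Four-fold degenerate third positions: 3.

3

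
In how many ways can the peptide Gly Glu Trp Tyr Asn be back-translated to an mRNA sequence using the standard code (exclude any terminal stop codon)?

Gly: 4 codons.
Glu: 2 codons.
Trp: 1 codon.
Tyr: 2 codons.
Asn: 2 codons.
4 × 2 × 1 × 2 × 2 = 32.

32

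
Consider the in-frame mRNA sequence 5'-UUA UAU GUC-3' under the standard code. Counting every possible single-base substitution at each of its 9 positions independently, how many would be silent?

Codon 1 (UUA, Leu): 2 synonymous substitutions.
Codon 2 (UAU, Tyr): 1 synonymous substitution.
Codon 3 (GUC, Val): 3 synonymous substitutions.
Total: 2 + 1 + 3 = 6.

6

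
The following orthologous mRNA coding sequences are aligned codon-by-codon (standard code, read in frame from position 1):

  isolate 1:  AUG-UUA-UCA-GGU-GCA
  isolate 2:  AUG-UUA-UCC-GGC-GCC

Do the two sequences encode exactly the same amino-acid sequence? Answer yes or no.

yes

Codon 1: AUG Met / AUG Met — identical.
Codon 2: UUA Leu / UUA Leu — identical.
Codon 3: UCA Ser / UCC Ser — synonymous.
Codon 4: GGU Gly / GGC Gly — synonymous.
Codon 5: GCA Ala / GCC Ala — synonymous.
Nonsynonymous differences: 0 → same protein.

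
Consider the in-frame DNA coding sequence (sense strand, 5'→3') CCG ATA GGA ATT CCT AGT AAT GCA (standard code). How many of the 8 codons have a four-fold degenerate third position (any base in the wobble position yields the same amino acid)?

Codon 1 CCG (Pro): third position 4-fold.
Codon 2 ATA (Ile): third position 3-fold.
Codon 3 GGA (Gly): third position 4-fold.
Codon 4 ATT (Ile): third position 3-fold.
Codon 5 CCT (Pro): third position 4-fold.
Codon 6 AGT (Ser): third position 2-fold.
Codon 7 AAT (Asn): third position 2-fold.
Codon 8 GCA (Ala): third position 4-fold.
Four-fold degenerate third positions: 4.

4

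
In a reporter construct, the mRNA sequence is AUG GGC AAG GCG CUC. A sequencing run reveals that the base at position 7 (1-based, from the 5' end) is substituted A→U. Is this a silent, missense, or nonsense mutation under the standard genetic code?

Position 7 falls in codon 3: AAG → Lys.
After the substitution the codon is UAG → Stop.
The new codon is a stop codon, so this is a nonsense mutation.

nonsense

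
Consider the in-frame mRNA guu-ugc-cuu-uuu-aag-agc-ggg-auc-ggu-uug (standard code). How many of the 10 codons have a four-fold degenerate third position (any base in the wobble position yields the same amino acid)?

Codon 1 GUU (Val): third position 4-fold.
Codon 2 UGC (Cys): third position 2-fold.
Codon 3 CUU (Leu): third position 4-fold.
Codon 4 UUU (Phe): third position 2-fold.
Codon 5 AAG (Lys): third position 2-fold.
Codon 6 AGC (Ser): third position 2-fold.
Codon 7 GGG (Gly): third position 4-fold.
Codon 8 AUC (Ile): third position 3-fold.
Codon 9 GGU (Gly): third position 4-fold.
Codon 10 UUG (Leu): third position 2-fold.
Four-fold degenerate third positions: 4.

4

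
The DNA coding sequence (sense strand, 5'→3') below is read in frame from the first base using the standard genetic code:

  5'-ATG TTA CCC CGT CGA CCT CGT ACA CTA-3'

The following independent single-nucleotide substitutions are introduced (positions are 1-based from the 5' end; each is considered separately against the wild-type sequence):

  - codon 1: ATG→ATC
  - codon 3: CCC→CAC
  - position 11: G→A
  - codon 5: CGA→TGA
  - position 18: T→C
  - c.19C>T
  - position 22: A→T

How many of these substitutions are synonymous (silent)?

1

Codon 1: ATG (Met) → ATC (Ile) — missense.
Codon 3: CCC (Pro) → CAC (His) — missense.
Codon 4: CGT (Arg) → CAT (His) — missense.
Codon 5: CGA (Arg) → TGA (Stop) — nonsense.
Codon 6: CCT (Pro) → CCC (Pro) — synonymous.
Codon 7: CGT (Arg) → TGT (Cys) — missense.
Codon 8: ACA (Thr) → TCA (Ser) — missense.
Synonymous: 1 of 7.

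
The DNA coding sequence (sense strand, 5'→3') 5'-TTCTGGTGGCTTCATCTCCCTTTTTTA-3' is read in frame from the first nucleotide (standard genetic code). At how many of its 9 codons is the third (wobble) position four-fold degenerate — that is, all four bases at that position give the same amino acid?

Codon 1 TTC (Phe): third position 2-fold.
Codon 2 TGG (Trp): third position 1-fold.
Codon 3 TGG (Trp): third position 1-fold.
Codon 4 CTT (Leu): third position 4-fold.
Codon 5 CAT (His): third position 2-fold.
Codon 6 CTC (Leu): third position 4-fold.
Codon 7 CCT (Pro): third position 4-fold.
Codon 8 TTT (Phe): third position 2-fold.
Codon 9 TTA (Leu): third position 2-fold.
Four-fold degenerate third positions: 3.

3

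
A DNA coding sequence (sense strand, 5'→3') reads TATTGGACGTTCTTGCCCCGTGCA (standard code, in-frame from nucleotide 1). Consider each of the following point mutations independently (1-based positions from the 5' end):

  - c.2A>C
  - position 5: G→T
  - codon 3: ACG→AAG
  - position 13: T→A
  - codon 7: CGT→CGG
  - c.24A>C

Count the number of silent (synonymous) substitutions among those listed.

Codon 1: TAT (Tyr) → TCT (Ser) — missense.
Codon 2: TGG (Trp) → TTG (Leu) — missense.
Codon 3: ACG (Thr) → AAG (Lys) — missense.
Codon 5: TTG (Leu) → ATG (Met) — missense.
Codon 7: CGT (Arg) → CGG (Arg) — synonymous.
Codon 8: GCA (Ala) → GCC (Ala) — synonymous.
Synonymous: 2 of 6.

2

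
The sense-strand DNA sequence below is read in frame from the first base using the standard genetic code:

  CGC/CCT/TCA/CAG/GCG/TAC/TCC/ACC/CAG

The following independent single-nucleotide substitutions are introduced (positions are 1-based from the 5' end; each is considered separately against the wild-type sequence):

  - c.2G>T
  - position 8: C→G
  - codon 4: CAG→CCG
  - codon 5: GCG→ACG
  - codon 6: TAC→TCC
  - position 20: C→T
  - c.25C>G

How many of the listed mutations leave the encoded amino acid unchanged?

0

Codon 1: CGC (Arg) → CTC (Leu) — missense.
Codon 3: TCA (Ser) → TGA (Stop) — nonsense.
Codon 4: CAG (Gln) → CCG (Pro) — missense.
Codon 5: GCG (Ala) → ACG (Thr) — missense.
Codon 6: TAC (Tyr) → TCC (Ser) — missense.
Codon 7: TCC (Ser) → TTC (Phe) — missense.
Codon 9: CAG (Gln) → GAG (Glu) — missense.
Synonymous: 0 of 7.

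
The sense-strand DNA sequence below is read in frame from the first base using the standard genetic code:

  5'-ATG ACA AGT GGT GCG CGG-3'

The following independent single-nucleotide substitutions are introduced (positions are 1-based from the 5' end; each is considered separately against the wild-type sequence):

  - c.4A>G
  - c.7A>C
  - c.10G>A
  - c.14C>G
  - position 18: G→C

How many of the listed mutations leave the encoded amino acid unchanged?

Codon 2: ACA (Thr) → GCA (Ala) — missense.
Codon 3: AGT (Ser) → CGT (Arg) — missense.
Codon 4: GGT (Gly) → AGT (Ser) — missense.
Codon 5: GCG (Ala) → GGG (Gly) — missense.
Codon 6: CGG (Arg) → CGC (Arg) — synonymous.
Synonymous: 1 of 5.

1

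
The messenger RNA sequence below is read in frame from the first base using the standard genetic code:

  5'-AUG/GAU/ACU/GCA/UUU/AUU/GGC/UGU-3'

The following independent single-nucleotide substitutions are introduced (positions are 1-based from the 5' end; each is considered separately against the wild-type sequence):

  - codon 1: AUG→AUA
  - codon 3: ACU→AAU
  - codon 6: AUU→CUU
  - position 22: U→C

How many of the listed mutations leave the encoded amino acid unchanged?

Codon 1: AUG (Met) → AUA (Ile) — missense.
Codon 3: ACU (Thr) → AAU (Asn) — missense.
Codon 6: AUU (Ile) → CUU (Leu) — missense.
Codon 8: UGU (Cys) → CGU (Arg) — missense.
Synonymous: 0 of 4.

0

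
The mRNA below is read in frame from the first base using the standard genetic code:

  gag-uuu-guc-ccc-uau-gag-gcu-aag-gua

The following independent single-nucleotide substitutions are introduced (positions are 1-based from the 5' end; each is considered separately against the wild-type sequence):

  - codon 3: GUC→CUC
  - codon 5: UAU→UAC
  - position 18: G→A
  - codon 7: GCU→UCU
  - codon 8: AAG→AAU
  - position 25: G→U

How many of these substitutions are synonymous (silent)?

2

Codon 3: GUC (Val) → CUC (Leu) — missense.
Codon 5: UAU (Tyr) → UAC (Tyr) — synonymous.
Codon 6: GAG (Glu) → GAA (Glu) — synonymous.
Codon 7: GCU (Ala) → UCU (Ser) — missense.
Codon 8: AAG (Lys) → AAU (Asn) — missense.
Codon 9: GUA (Val) → UUA (Leu) — missense.
Synonymous: 2 of 6.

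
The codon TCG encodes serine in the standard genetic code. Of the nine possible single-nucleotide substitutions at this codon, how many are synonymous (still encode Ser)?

Position 1: none → 0 synonymous.
Position 2: none → 0 synonymous.
Position 3: TCT, TCC, TCA → 3 synonymous.
Total: 0 + 0 + 3 = 3.

3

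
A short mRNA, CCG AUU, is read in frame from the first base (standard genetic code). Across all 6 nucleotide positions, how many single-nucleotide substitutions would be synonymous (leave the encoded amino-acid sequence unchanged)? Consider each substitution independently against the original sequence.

5

Codon 1 (CCG, Pro): 3 synonymous substitutions.
Codon 2 (AUU, Ile): 2 synonymous substitutions.
Total: 3 + 2 = 5.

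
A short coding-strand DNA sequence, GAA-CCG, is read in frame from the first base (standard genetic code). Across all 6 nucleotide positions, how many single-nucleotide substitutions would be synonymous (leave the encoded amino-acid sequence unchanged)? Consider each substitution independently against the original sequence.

Codon 1 (GAA, Glu): 1 synonymous substitution.
Codon 2 (CCG, Pro): 3 synonymous substitutions.
Total: 1 + 3 = 4.

4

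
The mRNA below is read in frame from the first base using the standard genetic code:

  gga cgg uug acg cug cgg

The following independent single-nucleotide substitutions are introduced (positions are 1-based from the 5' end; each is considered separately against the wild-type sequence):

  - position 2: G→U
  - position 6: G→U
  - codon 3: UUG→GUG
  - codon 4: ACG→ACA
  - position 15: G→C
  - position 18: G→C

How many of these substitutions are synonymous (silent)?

4

Codon 1: GGA (Gly) → GUA (Val) — missense.
Codon 2: CGG (Arg) → CGU (Arg) — synonymous.
Codon 3: UUG (Leu) → GUG (Val) — missense.
Codon 4: ACG (Thr) → ACA (Thr) — synonymous.
Codon 5: CUG (Leu) → CUC (Leu) — synonymous.
Codon 6: CGG (Arg) → CGC (Arg) — synonymous.
Synonymous: 4 of 6.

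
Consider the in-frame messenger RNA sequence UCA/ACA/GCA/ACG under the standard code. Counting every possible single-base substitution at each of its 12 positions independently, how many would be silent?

Codon 1 (UCA, Ser): 3 synonymous substitutions.
Codon 2 (ACA, Thr): 3 synonymous substitutions.
Codon 3 (GCA, Ala): 3 synonymous substitutions.
Codon 4 (ACG, Thr): 3 synonymous substitutions.
Total: 3 + 3 + 3 + 3 = 12.

12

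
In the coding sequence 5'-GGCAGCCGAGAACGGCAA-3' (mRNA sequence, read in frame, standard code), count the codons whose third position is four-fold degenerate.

Codon 1 GGC (Gly): third position 4-fold.
Codon 2 AGC (Ser): third position 2-fold.
Codon 3 CGA (Arg): third position 4-fold.
Codon 4 GAA (Glu): third position 2-fold.
Codon 5 CGG (Arg): third position 4-fold.
Codon 6 CAA (Gln): third position 2-fold.
Four-fold degenerate third positions: 3.

3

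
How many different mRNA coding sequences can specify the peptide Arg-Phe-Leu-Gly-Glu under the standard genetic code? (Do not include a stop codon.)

Arg: 6 codons.
Phe: 2 codons.
Leu: 6 codons.
Gly: 4 codons.
Glu: 2 codons.
6 × 2 × 6 × 4 × 2 = 576.

576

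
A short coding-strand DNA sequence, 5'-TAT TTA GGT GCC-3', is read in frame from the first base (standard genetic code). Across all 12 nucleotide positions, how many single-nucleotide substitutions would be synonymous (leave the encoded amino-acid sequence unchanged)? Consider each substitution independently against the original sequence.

9

Codon 1 (TAT, Tyr): 1 synonymous substitution.
Codon 2 (TTA, Leu): 2 synonymous substitutions.
Codon 3 (GGT, Gly): 3 synonymous substitutions.
Codon 4 (GCC, Ala): 3 synonymous substitutions.
Total: 1 + 2 + 3 + 3 = 9.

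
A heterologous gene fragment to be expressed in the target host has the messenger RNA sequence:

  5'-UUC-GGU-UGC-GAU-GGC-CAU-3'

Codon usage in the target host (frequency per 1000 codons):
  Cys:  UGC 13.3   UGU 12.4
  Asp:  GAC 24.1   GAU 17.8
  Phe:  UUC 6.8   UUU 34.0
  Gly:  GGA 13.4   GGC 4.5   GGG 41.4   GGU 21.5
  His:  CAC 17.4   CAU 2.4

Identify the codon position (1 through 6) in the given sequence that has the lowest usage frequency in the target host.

Codon 1 UUC (Phe): 6.8 per 1000.
Codon 2 GGU (Gly): 21.5 per 1000.
Codon 3 UGC (Cys): 13.3 per 1000.
Codon 4 GAU (Asp): 17.8 per 1000.
Codon 5 GGC (Gly): 4.5 per 1000.
Codon 6 CAU (His): 2.4 per 1000.
Lowest frequency is 2.4 at codon 6.

6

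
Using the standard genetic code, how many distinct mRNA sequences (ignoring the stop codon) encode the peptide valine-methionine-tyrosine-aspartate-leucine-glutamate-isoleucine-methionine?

576

Val: 4 codons.
Met: 1 codon.
Tyr: 2 codons.
Asp: 2 codons.
Leu: 6 codons.
Glu: 2 codons.
Ile: 3 codons.
Met: 1 codon.
4 × 1 × 2 × 2 × 6 × 2 × 3 × 1 = 576.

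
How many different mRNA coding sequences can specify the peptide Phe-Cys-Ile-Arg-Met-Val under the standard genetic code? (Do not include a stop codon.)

Phe: 2 codons.
Cys: 2 codons.
Ile: 3 codons.
Arg: 6 codons.
Met: 1 codon.
Val: 4 codons.
2 × 2 × 3 × 6 × 1 × 4 = 288.

288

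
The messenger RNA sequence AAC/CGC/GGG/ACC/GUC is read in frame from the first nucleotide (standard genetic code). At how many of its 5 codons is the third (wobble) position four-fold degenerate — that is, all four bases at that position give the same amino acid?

Codon 1 AAC (Asn): third position 2-fold.
Codon 2 CGC (Arg): third position 4-fold.
Codon 3 GGG (Gly): third position 4-fold.
Codon 4 ACC (Thr): third position 4-fold.
Codon 5 GUC (Val): third position 4-fold.
Four-fold degenerate third positions: 4.

4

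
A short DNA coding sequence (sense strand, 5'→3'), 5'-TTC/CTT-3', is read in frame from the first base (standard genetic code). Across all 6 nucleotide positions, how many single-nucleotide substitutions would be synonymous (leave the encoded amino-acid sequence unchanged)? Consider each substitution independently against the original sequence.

Codon 1 (TTC, Phe): 1 synonymous substitution.
Codon 2 (CTT, Leu): 3 synonymous substitutions.
Total: 1 + 3 = 4.

4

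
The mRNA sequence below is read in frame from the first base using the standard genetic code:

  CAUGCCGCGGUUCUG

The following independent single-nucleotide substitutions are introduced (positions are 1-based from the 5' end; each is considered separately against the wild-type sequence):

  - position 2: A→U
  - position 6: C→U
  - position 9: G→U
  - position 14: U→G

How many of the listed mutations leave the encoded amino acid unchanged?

2

Codon 1: CAU (His) → CUU (Leu) — missense.
Codon 2: GCC (Ala) → GCU (Ala) — synonymous.
Codon 3: GCG (Ala) → GCU (Ala) — synonymous.
Codon 5: CUG (Leu) → CGG (Arg) — missense.
Synonymous: 2 of 4.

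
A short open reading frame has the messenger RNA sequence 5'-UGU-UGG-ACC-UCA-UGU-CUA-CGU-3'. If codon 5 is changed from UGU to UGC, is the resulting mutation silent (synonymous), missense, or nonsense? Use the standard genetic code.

silent

Position 15 falls in codon 5: UGU → Cys.
After the substitution the codon is UGC → Cys.
Both encode Cys, so the change is synonymous.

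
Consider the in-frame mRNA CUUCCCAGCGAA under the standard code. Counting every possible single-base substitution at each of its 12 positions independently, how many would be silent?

8

Codon 1 (CUU, Leu): 3 synonymous substitutions.
Codon 2 (CCC, Pro): 3 synonymous substitutions.
Codon 3 (AGC, Ser): 1 synonymous substitution.
Codon 4 (GAA, Glu): 1 synonymous substitution.
Total: 3 + 3 + 1 + 1 = 8.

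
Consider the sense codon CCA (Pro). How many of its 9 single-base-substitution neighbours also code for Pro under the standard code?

3

Position 1: none → 0 synonymous.
Position 2: none → 0 synonymous.
Position 3: CCU, CCC, CCG → 3 synonymous.
Total: 0 + 0 + 3 = 3.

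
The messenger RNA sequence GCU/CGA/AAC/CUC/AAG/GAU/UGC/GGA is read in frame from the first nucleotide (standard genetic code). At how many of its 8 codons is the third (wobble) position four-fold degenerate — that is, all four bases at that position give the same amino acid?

4

Codon 1 GCU (Ala): third position 4-fold.
Codon 2 CGA (Arg): third position 4-fold.
Codon 3 AAC (Asn): third position 2-fold.
Codon 4 CUC (Leu): third position 4-fold.
Codon 5 AAG (Lys): third position 2-fold.
Codon 6 GAU (Asp): third position 2-fold.
Codon 7 UGC (Cys): third position 2-fold.
Codon 8 GGA (Gly): third position 4-fold.
Four-fold degenerate third positions: 4.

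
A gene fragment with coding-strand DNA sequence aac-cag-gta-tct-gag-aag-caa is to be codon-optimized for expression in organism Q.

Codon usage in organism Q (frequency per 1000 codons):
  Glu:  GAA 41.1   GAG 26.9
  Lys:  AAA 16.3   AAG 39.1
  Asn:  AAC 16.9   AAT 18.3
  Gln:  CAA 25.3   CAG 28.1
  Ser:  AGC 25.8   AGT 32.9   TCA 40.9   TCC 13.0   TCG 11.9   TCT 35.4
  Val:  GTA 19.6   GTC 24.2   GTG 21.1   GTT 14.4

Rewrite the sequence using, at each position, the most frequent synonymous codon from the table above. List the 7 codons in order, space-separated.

Codon 1 (Asn): best is AAT at 18.3.
Codon 2 (Gln): best is CAG at 28.1.
Codon 3 (Val): best is GTC at 24.2.
Codon 4 (Ser): best is TCA at 40.9.
Codon 5 (Glu): best is GAA at 41.1.
Codon 6 (Lys): best is AAG at 39.1.
Codon 7 (Gln): best is CAG at 28.1.

AAT CAG GTC TCA GAA AAG CAG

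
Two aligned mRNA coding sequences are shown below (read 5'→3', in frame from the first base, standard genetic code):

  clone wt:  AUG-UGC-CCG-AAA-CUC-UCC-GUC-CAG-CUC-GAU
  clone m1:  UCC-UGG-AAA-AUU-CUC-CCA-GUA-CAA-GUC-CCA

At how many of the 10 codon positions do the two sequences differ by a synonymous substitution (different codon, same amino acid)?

2

Codon 1: AUG Met / UCC Ser — nonsynonymous.
Codon 2: UGC Cys / UGG Trp — nonsynonymous.
Codon 3: CCG Pro / AAA Lys — nonsynonymous.
Codon 4: AAA Lys / AUU Ile — nonsynonymous.
Codon 5: CUC Leu / CUC Leu — identical.
Codon 6: UCC Ser / CCA Pro — nonsynonymous.
Codon 7: GUC Val / GUA Val — synonymous.
Codon 8: CAG Gln / CAA Gln — synonymous.
Codon 9: CUC Leu / GUC Val — nonsynonymous.
Codon 10: GAU Asp / CCA Pro — nonsynonymous.
Synonymous differences: 2.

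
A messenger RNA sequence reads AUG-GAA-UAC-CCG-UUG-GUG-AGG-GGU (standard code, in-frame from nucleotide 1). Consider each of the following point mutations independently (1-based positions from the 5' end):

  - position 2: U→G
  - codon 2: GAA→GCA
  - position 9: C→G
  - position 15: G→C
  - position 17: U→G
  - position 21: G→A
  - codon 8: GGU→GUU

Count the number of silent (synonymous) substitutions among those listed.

Codon 1: AUG (Met) → AGG (Arg) — missense.
Codon 2: GAA (Glu) → GCA (Ala) — missense.
Codon 3: UAC (Tyr) → UAG (Stop) — nonsense.
Codon 5: UUG (Leu) → UUC (Phe) — missense.
Codon 6: GUG (Val) → GGG (Gly) — missense.
Codon 7: AGG (Arg) → AGA (Arg) — synonymous.
Codon 8: GGU (Gly) → GUU (Val) — missense.
Synonymous: 1 of 7.

1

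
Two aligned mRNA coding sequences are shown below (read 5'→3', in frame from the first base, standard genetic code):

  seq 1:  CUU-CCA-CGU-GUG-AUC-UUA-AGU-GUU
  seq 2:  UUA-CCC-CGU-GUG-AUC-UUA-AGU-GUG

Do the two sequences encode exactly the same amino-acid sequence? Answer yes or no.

yes

Codon 1: CUU Leu / UUA Leu — synonymous.
Codon 2: CCA Pro / CCC Pro — synonymous.
Codon 3: CGU Arg / CGU Arg — identical.
Codon 4: GUG Val / GUG Val — identical.
Codon 5: AUC Ile / AUC Ile — identical.
Codon 6: UUA Leu / UUA Leu — identical.
Codon 7: AGU Ser / AGU Ser — identical.
Codon 8: GUU Val / GUG Val — synonymous.
Nonsynonymous differences: 0 → same protein.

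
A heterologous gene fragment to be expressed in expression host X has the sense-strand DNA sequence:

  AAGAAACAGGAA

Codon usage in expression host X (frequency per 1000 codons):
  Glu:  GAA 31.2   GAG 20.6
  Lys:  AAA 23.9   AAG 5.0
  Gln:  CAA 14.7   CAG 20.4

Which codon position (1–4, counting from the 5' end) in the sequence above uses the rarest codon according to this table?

1

Codon 1 AAG (Lys): 5.0 per 1000.
Codon 2 AAA (Lys): 23.9 per 1000.
Codon 3 CAG (Gln): 20.4 per 1000.
Codon 4 GAA (Glu): 31.2 per 1000.
Lowest frequency is 5.0 at codon 1.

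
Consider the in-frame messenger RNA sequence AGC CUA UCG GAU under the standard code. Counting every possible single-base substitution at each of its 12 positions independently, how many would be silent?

Codon 1 (AGC, Ser): 1 synonymous substitution.
Codon 2 (CUA, Leu): 4 synonymous substitutions.
Codon 3 (UCG, Ser): 3 synonymous substitutions.
Codon 4 (GAU, Asp): 1 synonymous substitution.
Total: 1 + 4 + 3 + 1 = 9.

9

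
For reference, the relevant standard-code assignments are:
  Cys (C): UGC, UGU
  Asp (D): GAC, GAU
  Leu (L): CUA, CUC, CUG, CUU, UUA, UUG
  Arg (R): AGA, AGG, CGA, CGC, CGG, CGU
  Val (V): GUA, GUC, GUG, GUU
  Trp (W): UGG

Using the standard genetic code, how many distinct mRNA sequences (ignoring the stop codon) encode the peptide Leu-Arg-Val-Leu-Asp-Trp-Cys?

3456

Leu: 6 codons.
Arg: 6 codons.
Val: 4 codons.
Leu: 6 codons.
Asp: 2 codons.
Trp: 1 codon.
Cys: 2 codons.
6 × 6 × 4 × 6 × 2 × 1 × 2 = 3456.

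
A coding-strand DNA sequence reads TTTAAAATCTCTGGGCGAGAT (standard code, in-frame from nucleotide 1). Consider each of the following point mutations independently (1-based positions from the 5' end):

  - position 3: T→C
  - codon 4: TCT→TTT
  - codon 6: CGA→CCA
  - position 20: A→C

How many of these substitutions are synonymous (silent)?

1

Codon 1: TTT (Phe) → TTC (Phe) — synonymous.
Codon 4: TCT (Ser) → TTT (Phe) — missense.
Codon 6: CGA (Arg) → CCA (Pro) — missense.
Codon 7: GAT (Asp) → GCT (Ala) — missense.
Synonymous: 1 of 4.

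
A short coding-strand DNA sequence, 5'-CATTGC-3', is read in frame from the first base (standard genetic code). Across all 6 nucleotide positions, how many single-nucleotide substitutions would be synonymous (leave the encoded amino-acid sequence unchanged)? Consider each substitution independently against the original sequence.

Codon 1 (CAT, His): 1 synonymous substitution.
Codon 2 (TGC, Cys): 1 synonymous substitution.
Total: 1 + 1 = 2.

2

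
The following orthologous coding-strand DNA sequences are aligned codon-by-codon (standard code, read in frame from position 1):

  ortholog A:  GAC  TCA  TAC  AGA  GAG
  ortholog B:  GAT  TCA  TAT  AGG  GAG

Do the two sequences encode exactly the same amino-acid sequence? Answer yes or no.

Codon 1: GAC Asp / GAT Asp — synonymous.
Codon 2: TCA Ser / TCA Ser — identical.
Codon 3: TAC Tyr / TAT Tyr — synonymous.
Codon 4: AGA Arg / AGG Arg — synonymous.
Codon 5: GAG Glu / GAG Glu — identical.
Nonsynonymous differences: 0 → same protein.

yes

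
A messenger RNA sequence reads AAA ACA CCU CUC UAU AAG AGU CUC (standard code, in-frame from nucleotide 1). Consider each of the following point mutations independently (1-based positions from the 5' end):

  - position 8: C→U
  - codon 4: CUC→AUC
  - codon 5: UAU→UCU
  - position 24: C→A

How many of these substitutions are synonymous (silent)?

Codon 3: CCU (Pro) → CUU (Leu) — missense.
Codon 4: CUC (Leu) → AUC (Ile) — missense.
Codon 5: UAU (Tyr) → UCU (Ser) — missense.
Codon 8: CUC (Leu) → CUA (Leu) — synonymous.
Synonymous: 1 of 4.

1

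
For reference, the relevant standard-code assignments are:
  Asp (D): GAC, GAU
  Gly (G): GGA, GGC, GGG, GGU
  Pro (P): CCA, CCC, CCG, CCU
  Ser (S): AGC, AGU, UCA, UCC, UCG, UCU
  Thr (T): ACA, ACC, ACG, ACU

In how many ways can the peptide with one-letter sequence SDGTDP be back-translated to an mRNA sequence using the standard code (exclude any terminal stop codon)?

1536

Ser: 6 codons.
Asp: 2 codons.
Gly: 4 codons.
Thr: 4 codons.
Asp: 2 codons.
Pro: 4 codons.
6 × 2 × 4 × 4 × 2 × 4 = 1536.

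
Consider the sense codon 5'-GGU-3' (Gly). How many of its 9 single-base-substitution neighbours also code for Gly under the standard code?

3

Position 1: none → 0 synonymous.
Position 2: none → 0 synonymous.
Position 3: GGC, GGA, GGG → 3 synonymous.
Total: 0 + 0 + 3 = 3.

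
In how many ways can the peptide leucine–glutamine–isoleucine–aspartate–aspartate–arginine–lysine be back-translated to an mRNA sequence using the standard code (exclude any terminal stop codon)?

1728

Leu: 6 codons.
Gln: 2 codons.
Ile: 3 codons.
Asp: 2 codons.
Asp: 2 codons.
Arg: 6 codons.
Lys: 2 codons.
6 × 2 × 3 × 2 × 2 × 6 × 2 = 1728.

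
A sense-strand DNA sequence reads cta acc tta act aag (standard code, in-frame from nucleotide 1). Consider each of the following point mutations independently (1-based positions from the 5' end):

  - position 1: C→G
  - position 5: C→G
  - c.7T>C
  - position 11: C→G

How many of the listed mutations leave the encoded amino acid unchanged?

1

Codon 1: CTA (Leu) → GTA (Val) — missense.
Codon 2: ACC (Thr) → AGC (Ser) — missense.
Codon 3: TTA (Leu) → CTA (Leu) — synonymous.
Codon 4: ACT (Thr) → AGT (Ser) — missense.
Synonymous: 1 of 4.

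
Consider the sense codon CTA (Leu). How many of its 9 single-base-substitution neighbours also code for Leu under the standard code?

Position 1: TTA → 1 synonymous.
Position 2: none → 0 synonymous.
Position 3: CTT, CTC, CTG → 3 synonymous.
Total: 1 + 0 + 3 = 4.

4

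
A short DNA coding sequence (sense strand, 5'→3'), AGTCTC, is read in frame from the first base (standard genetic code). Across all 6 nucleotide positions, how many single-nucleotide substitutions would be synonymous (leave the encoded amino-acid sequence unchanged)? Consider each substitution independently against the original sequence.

4

Codon 1 (AGT, Ser): 1 synonymous substitution.
Codon 2 (CTC, Leu): 3 synonymous substitutions.
Total: 1 + 3 = 4.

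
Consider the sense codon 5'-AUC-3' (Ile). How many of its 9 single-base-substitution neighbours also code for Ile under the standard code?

2

Position 1: none → 0 synonymous.
Position 2: none → 0 synonymous.
Position 3: AUU, AUA → 2 synonymous.
Total: 0 + 0 + 2 = 2.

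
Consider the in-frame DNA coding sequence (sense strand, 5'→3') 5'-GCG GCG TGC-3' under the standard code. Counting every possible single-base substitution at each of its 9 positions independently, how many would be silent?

7

Codon 1 (GCG, Ala): 3 synonymous substitutions.
Codon 2 (GCG, Ala): 3 synonymous substitutions.
Codon 3 (TGC, Cys): 1 synonymous substitution.
Total: 3 + 3 + 1 = 7.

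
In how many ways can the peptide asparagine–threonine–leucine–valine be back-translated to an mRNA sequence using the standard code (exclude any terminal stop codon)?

192

Asn: 2 codons.
Thr: 4 codons.
Leu: 6 codons.
Val: 4 codons.
2 × 4 × 6 × 4 = 192.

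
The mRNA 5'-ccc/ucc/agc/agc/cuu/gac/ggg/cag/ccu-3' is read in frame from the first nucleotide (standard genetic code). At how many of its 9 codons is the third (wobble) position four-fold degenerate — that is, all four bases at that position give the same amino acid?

5

Codon 1 CCC (Pro): third position 4-fold.
Codon 2 UCC (Ser): third position 4-fold.
Codon 3 AGC (Ser): third position 2-fold.
Codon 4 AGC (Ser): third position 2-fold.
Codon 5 CUU (Leu): third position 4-fold.
Codon 6 GAC (Asp): third position 2-fold.
Codon 7 GGG (Gly): third position 4-fold.
Codon 8 CAG (Gln): third position 2-fold.
Codon 9 CCU (Pro): third position 4-fold.
Four-fold degenerate third positions: 5.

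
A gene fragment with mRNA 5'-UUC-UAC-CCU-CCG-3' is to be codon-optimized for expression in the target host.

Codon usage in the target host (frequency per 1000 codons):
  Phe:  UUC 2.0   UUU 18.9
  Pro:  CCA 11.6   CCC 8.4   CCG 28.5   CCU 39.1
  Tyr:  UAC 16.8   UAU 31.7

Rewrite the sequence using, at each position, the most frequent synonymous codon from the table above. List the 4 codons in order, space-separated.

Codon 1 (Phe): best is UUU at 18.9.
Codon 2 (Tyr): best is UAU at 31.7.
Codon 3 (Pro): best is CCU at 39.1.
Codon 4 (Pro): best is CCU at 39.1.

UUU UAU CCU CCU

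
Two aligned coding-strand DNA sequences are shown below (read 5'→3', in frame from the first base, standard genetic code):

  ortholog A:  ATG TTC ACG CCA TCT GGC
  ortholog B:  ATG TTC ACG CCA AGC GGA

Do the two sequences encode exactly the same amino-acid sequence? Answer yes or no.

yes

Codon 1: ATG Met / ATG Met — identical.
Codon 2: TTC Phe / TTC Phe — identical.
Codon 3: ACG Thr / ACG Thr — identical.
Codon 4: CCA Pro / CCA Pro — identical.
Codon 5: TCT Ser / AGC Ser — synonymous.
Codon 6: GGC Gly / GGA Gly — synonymous.
Nonsynonymous differences: 0 → same protein.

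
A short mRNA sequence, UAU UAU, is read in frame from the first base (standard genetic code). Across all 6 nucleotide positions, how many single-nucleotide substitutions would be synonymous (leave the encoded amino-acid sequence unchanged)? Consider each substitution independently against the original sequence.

Codon 1 (UAU, Tyr): 1 synonymous substitution.
Codon 2 (UAU, Tyr): 1 synonymous substitution.
Total: 1 + 1 = 2.

2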